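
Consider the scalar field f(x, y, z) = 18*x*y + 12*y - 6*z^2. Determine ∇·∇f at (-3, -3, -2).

∂²f/∂x² = 0
∂²f/∂y² = 0
∂²f/∂z² = -12
∇²f = -12
At (-3, -3, -2): -12.

-12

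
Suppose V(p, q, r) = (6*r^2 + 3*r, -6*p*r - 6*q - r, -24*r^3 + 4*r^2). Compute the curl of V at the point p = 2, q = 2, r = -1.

(13, -9, 6)

(∇×V)₁ = ∂V₃/∂q − ∂V₂/∂r = 6*p + 1
(∇×V)₂ = ∂V₁/∂r − ∂V₃/∂p = 12*r + 3
(∇×V)₃ = ∂V₂/∂p − ∂V₁/∂q = -6*r
∇×V = (6*p + 1, 12*r + 3, -6*r)
At (2, 2, -1): (13, -9, 6).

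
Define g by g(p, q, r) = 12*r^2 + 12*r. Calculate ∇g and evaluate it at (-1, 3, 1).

(0, 0, 36)

∂g/∂p = 0
∂g/∂q = 0
∂g/∂r = 24*r + 12
∇g = (0, 0, 24*r + 12)
At (-1, 3, 1): (0, 0, 36).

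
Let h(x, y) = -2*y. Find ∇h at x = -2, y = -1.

(0, -2)

∂h/∂x = 0
∂h/∂y = -2
∇h = (0, -2)
At (-2, -1): (0, -2).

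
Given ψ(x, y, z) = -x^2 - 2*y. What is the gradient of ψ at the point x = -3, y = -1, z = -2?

∂ψ/∂x = -2*x
∂ψ/∂y = -2
∂ψ/∂z = 0
∇ψ = (-2*x, -2, 0)
At (-3, -1, -2): (6, -2, 0).

(6, -2, 0)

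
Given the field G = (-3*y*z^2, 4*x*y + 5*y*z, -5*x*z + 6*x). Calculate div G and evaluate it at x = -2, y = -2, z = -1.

∂G₁/∂x = 0
∂G₂/∂y = 4*x + 5*z
∂G₃/∂z = -5*x
∇·G = -x + 5*z
At (-2, -2, -1): -3.

-3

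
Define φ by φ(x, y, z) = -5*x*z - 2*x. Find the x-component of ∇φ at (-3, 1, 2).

-12

(∇φ)_1 = ∂φ/∂x = -5*z - 2
At (-3, 1, 2): -12.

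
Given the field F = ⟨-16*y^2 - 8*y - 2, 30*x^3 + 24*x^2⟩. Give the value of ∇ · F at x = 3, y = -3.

∂F₁/∂x = 0
∂F₂/∂y = 0
∇·F = 0
At (3, -3): 0.

0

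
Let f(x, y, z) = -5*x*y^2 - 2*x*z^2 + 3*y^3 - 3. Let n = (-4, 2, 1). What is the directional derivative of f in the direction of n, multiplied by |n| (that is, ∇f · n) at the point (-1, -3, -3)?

∂f/∂x = -5*y^2 - 2*z^2
∂f/∂y = -10*x*y + 9*y^2
∂f/∂z = -4*x*z
∇f at (-1, -3, -3) = (-63, 51, -12)
∇f · n = (-63)(-4) + (51)(2) + (-12)(1) = 342

342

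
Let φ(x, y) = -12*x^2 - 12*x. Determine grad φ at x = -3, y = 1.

(60, 0)

∂φ/∂x = -24*x - 12
∂φ/∂y = 0
∇φ = (-24*x - 12, 0)
At (-3, 1): (60, 0).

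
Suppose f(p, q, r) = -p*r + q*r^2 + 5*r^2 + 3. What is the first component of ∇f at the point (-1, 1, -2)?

2

(∇f)_1 = ∂f/∂p = -r
At (-1, 1, -2): 2.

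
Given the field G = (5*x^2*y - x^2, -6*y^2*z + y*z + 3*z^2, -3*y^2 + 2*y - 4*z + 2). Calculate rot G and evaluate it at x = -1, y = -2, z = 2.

(∇×G)₁ = ∂G₃/∂y − ∂G₂/∂z = 6*y^2 - 7*y - 6*z + 2
(∇×G)₂ = ∂G₁/∂z − ∂G₃/∂x = 0
(∇×G)₃ = ∂G₂/∂x − ∂G₁/∂y = -5*x^2
∇×G = (6*y^2 - 7*y - 6*z + 2, 0, -5*x^2)
At (-1, -2, 2): (28, 0, -5).

(28, 0, -5)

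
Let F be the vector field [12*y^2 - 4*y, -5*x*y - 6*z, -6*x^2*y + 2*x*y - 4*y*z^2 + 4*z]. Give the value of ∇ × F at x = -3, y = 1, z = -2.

(∇×F)₁ = ∂F₃/∂y − ∂F₂/∂z = -6*x^2 + 2*x - 4*z^2 + 6
(∇×F)₂ = ∂F₁/∂z − ∂F₃/∂x = 12*x*y - 2*y
(∇×F)₃ = ∂F₂/∂x − ∂F₁/∂y = -29*y + 4
∇×F = (-6*x^2 + 2*x - 4*z^2 + 6, 12*x*y - 2*y, -29*y + 4)
At (-3, 1, -2): (-70, -38, -25).

(-70, -38, -25)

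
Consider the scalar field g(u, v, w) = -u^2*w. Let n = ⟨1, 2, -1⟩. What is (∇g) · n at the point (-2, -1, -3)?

-8

∂g/∂u = -2*u*w
∂g/∂v = 0
∂g/∂w = -u^2
∇g at (-2, -1, -3) = (-12, 0, -4)
∇g · n = (-12)(1) + (0)(2) + (-4)(-1) = -8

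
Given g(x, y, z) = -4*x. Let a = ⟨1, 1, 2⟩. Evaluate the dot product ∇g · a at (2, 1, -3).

-4

∂g/∂x = -4
∂g/∂y = 0
∂g/∂z = 0
∇g at (2, 1, -3) = (-4, 0, 0)
∇g · a = (-4)(1) + (0)(1) + (0)(2) = -4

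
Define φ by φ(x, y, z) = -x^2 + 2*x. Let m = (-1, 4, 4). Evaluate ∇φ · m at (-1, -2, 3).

-4

∂φ/∂x = -2*x + 2
∂φ/∂y = 0
∂φ/∂z = 0
∇φ at (-1, -2, 3) = (4, 0, 0)
∇φ · m = (4)(-1) + (0)(4) + (0)(4) = -4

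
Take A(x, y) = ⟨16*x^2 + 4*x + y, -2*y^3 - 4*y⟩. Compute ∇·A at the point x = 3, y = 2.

72

∂A₁/∂x = 32*x + 4
∂A₂/∂y = -6*y^2 - 4
∇·A = 32*x - 6*y^2
At (3, 2): 72.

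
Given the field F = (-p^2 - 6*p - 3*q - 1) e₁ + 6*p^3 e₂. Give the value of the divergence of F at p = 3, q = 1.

∂F₁/∂p = -2*p - 6
∂F₂/∂q = 0
∇·F = -2*p - 6
At (3, 1): -12.

-12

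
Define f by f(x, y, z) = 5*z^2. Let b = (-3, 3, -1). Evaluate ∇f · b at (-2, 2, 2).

-20

∂f/∂x = 0
∂f/∂y = 0
∂f/∂z = 10*z
∇f at (-2, 2, 2) = (0, 0, 20)
∇f · b = (0)(-3) + (0)(3) + (20)(-1) = -20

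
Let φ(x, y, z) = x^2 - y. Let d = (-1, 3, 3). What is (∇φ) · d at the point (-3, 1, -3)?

3

∂φ/∂x = 2*x
∂φ/∂y = -1
∂φ/∂z = 0
∇φ at (-3, 1, -3) = (-6, -1, 0)
∇φ · d = (-6)(-1) + (-1)(3) + (0)(3) = 3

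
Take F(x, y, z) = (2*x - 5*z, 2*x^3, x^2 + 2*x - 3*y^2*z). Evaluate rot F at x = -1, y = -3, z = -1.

(∇×F)₁ = ∂F₃/∂y − ∂F₂/∂z = -6*y*z
(∇×F)₂ = ∂F₁/∂z − ∂F₃/∂x = -2*x - 7
(∇×F)₃ = ∂F₂/∂x − ∂F₁/∂y = 6*x^2
∇×F = (-6*y*z, -2*x - 7, 6*x^2)
At (-1, -3, -1): (-18, -5, 6).

(-18, -5, 6)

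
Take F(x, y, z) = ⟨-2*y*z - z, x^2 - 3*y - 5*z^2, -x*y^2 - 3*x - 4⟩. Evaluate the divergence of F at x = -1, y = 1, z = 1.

-3

∂F₁/∂x = 0
∂F₂/∂y = -3
∂F₃/∂z = 0
∇·F = -3
At (-1, 1, 1): -3.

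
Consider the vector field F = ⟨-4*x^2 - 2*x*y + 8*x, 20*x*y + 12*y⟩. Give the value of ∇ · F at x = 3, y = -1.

∂F₁/∂x = -8*x - 2*y + 8
∂F₂/∂y = 20*x + 12
∇·F = 12*x - 2*y + 20
At (3, -1): 58.

58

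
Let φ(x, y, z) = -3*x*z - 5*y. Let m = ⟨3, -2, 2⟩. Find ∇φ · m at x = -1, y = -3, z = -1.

∂φ/∂x = -3*z
∂φ/∂y = -5
∂φ/∂z = -3*x
∇φ at (-1, -3, -1) = (3, -5, 3)
∇φ · m = (3)(3) + (-5)(-2) + (3)(2) = 25

25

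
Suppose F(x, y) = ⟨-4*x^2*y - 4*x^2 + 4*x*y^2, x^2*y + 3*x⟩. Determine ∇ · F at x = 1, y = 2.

∂F₁/∂x = -8*x*y - 8*x + 4*y^2
∂F₂/∂y = x^2
∇·F = x^2 - 8*x*y - 8*x + 4*y^2
At (1, 2): -7.

-7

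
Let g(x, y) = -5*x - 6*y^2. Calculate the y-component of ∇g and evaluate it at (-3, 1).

-12

(∇g)_2 = ∂g/∂y = -12*y
At (-3, 1): -12.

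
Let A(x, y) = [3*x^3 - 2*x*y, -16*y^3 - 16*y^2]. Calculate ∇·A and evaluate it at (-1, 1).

-73

∂A₁/∂x = 9*x^2 - 2*y
∂A₂/∂y = -48*y^2 - 32*y
∇·A = 9*x^2 - 48*y^2 - 34*y
At (-1, 1): -73.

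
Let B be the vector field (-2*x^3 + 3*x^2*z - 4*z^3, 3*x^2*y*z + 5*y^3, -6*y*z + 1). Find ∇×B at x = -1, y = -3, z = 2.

(-3, -45, 36)

(∇×B)₁ = ∂B₃/∂y − ∂B₂/∂z = -3*x^2*y - 6*z
(∇×B)₂ = ∂B₁/∂z − ∂B₃/∂x = 3*x^2 - 12*z^2
(∇×B)₃ = ∂B₂/∂x − ∂B₁/∂y = 6*x*y*z
∇×B = (-3*x^2*y - 6*z, 3*x^2 - 12*z^2, 6*x*y*z)
At (-1, -3, 2): (-3, -45, 36).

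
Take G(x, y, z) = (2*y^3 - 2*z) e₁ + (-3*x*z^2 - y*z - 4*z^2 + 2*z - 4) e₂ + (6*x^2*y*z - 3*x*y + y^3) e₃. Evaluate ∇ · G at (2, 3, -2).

74

∂G₁/∂x = 0
∂G₂/∂y = -z
∂G₃/∂z = 6*x^2*y
∇·G = 6*x^2*y - z
At (2, 3, -2): 74.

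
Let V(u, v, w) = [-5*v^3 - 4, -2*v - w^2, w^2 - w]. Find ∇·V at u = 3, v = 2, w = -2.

∂V₁/∂u = 0
∂V₂/∂v = -2
∂V₃/∂w = 2*w - 1
∇·V = 2*w - 3
At (3, 2, -2): -7.

-7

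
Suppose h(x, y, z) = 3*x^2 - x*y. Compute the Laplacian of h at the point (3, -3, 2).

6

∂²h/∂x² = 6
∂²h/∂y² = 0
∂²h/∂z² = 0
∇²h = 6
At (3, -3, 2): 6.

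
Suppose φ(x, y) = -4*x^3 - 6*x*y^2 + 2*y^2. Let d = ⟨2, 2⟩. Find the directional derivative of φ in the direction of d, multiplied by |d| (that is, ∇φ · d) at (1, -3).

∂φ/∂x = -12*x^2 - 6*y^2
∂φ/∂y = -12*x*y + 4*y
∇φ at (1, -3) = (-66, 24)
∇φ · d = (-66)(2) + (24)(2) = -84

-84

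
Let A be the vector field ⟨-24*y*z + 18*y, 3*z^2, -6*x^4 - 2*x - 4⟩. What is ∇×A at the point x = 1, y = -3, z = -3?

(∇×A)₁ = ∂A₃/∂y − ∂A₂/∂z = -6*z
(∇×A)₂ = ∂A₁/∂z − ∂A₃/∂x = 24*x^3 - 24*y + 2
(∇×A)₃ = ∂A₂/∂x − ∂A₁/∂y = 24*z - 18
∇×A = (-6*z, 24*x^3 - 24*y + 2, 24*z - 18)
At (1, -3, -3): (18, 98, -90).

(18, 98, -90)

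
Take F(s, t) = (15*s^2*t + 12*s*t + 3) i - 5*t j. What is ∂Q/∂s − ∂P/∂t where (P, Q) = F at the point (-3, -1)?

∂F₂/∂s = 0
∂F₁/∂t = 15*s^2 + 12*s
Scalar curl = -15*s^2 - 12*s
At (-3, -1): -99.

-99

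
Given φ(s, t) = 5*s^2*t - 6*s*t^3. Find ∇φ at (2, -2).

(8, -124)

∂φ/∂s = 10*s*t - 6*t^3
∂φ/∂t = 5*s^2 - 18*s*t^2
∇φ = (10*s*t - 6*t^3, 5*s^2 - 18*s*t^2)
At (2, -2): (8, -124).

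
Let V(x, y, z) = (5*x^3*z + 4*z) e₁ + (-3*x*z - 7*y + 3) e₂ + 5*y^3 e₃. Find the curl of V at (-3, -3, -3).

(126, -131, 9)

(∇×V)₁ = ∂V₃/∂y − ∂V₂/∂z = 3*x + 15*y^2
(∇×V)₂ = ∂V₁/∂z − ∂V₃/∂x = 5*x^3 + 4
(∇×V)₃ = ∂V₂/∂x − ∂V₁/∂y = -3*z
∇×V = (3*x + 15*y^2, 5*x^3 + 4, -3*z)
At (-3, -3, -3): (126, -131, 9).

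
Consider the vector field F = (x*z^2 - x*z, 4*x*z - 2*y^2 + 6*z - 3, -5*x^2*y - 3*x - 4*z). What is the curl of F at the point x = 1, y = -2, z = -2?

(-15, -22, -8)

(∇×F)₁ = ∂F₃/∂y − ∂F₂/∂z = -5*x^2 - 4*x - 6
(∇×F)₂ = ∂F₁/∂z − ∂F₃/∂x = 10*x*y + 2*x*z - x + 3
(∇×F)₃ = ∂F₂/∂x − ∂F₁/∂y = 4*z
∇×F = (-5*x^2 - 4*x - 6, 10*x*y + 2*x*z - x + 3, 4*z)
At (1, -2, -2): (-15, -22, -8).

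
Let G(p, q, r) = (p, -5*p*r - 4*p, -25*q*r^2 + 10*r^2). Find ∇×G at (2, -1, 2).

(∇×G)₁ = ∂G₃/∂q − ∂G₂/∂r = 5*p - 25*r^2
(∇×G)₂ = ∂G₁/∂r − ∂G₃/∂p = 0
(∇×G)₃ = ∂G₂/∂p − ∂G₁/∂q = -5*r - 4
∇×G = (5*p - 25*r^2, 0, -5*r - 4)
At (2, -1, 2): (-90, 0, -14).

(-90, 0, -14)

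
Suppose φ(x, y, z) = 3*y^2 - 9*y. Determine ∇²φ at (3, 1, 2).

6

∂²φ/∂x² = 0
∂²φ/∂y² = 6
∂²φ/∂z² = 0
∇²φ = 6
At (3, 1, 2): 6.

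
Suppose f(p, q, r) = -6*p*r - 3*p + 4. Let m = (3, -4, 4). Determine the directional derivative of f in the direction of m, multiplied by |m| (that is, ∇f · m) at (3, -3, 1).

∂f/∂p = -6*r - 3
∂f/∂q = 0
∂f/∂r = -6*p
∇f at (3, -3, 1) = (-9, 0, -18)
∇f · m = (-9)(3) + (0)(-4) + (-18)(4) = -99

-99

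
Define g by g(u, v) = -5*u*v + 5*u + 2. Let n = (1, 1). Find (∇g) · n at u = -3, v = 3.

5

∂g/∂u = -5*v + 5
∂g/∂v = -5*u
∇g at (-3, 3) = (-10, 15)
∇g · n = (-10)(1) + (15)(1) = 5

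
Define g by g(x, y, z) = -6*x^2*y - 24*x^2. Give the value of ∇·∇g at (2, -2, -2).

∂²g/∂x² = -12*(y + 4)
∂²g/∂y² = 0
∂²g/∂z² = 0
∇²g = -12*y - 48
At (2, -2, -2): -24.

-24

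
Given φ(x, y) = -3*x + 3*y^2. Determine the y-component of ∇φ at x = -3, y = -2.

(∇φ)_2 = ∂φ/∂y = 6*y
At (-3, -2): -12.

-12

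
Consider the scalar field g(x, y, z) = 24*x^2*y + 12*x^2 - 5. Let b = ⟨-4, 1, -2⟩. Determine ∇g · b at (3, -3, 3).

1656

∂g/∂x = 48*x*y + 24*x
∂g/∂y = 24*x^2
∂g/∂z = 0
∇g at (3, -3, 3) = (-360, 216, 0)
∇g · b = (-360)(-4) + (216)(1) + (0)(-2) = 1656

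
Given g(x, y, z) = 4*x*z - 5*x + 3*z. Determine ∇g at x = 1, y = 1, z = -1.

(-9, 0, 7)

∂g/∂x = 4*z - 5
∂g/∂y = 0
∂g/∂z = 4*x + 3
∇g = (4*z - 5, 0, 4*x + 3)
At (1, 1, -1): (-9, 0, 7).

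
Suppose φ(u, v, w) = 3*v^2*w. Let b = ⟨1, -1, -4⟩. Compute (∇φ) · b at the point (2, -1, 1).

-6

∂φ/∂u = 0
∂φ/∂v = 6*v*w
∂φ/∂w = 3*v^2
∇φ at (2, -1, 1) = (0, -6, 3)
∇φ · b = (0)(1) + (-6)(-1) + (3)(-4) = -6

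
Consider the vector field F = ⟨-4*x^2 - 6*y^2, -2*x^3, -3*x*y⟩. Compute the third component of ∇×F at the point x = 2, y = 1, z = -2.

(∇×F)_3 = ∂F₂/∂x − ∂F₁/∂y
= -6*x^2 − (-12*y)
= -6*x^2 + 12*y
At (2, 1, -2): -12.

-12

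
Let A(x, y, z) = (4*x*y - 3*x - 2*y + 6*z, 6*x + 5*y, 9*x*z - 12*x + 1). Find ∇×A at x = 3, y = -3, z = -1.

(∇×A)₁ = ∂A₃/∂y − ∂A₂/∂z = 0
(∇×A)₂ = ∂A₁/∂z − ∂A₃/∂x = -9*z + 18
(∇×A)₃ = ∂A₂/∂x − ∂A₁/∂y = -4*x + 8
∇×A = (0, -9*z + 18, -4*x + 8)
At (3, -3, -1): (0, 27, -4).

(0, 27, -4)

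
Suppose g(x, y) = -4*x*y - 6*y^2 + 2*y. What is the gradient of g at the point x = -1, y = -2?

(8, 30)

∂g/∂x = -4*y
∂g/∂y = -4*x - 12*y + 2
∇g = (-4*y, -4*x - 12*y + 2)
At (-1, -2): (8, 30).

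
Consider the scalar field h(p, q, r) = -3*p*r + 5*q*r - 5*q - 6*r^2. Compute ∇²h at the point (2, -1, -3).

∂²h/∂p² = 0
∂²h/∂q² = 0
∂²h/∂r² = -12
∇²h = -12
At (2, -1, -3): -12.

-12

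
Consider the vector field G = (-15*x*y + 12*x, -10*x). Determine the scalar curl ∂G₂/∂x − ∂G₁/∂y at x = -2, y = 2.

∂G₂/∂x = -10
∂G₁/∂y = -15*x
Scalar curl = 15*x - 10
At (-2, 2): -40.

-40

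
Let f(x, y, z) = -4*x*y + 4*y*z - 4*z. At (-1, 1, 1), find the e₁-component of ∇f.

(∇f)_1 = ∂f/∂x = -4*y
At (-1, 1, 1): -4.

-4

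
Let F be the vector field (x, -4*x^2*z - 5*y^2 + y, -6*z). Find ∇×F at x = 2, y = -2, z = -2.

(∇×F)₁ = ∂F₃/∂y − ∂F₂/∂z = 4*x^2
(∇×F)₂ = ∂F₁/∂z − ∂F₃/∂x = 0
(∇×F)₃ = ∂F₂/∂x − ∂F₁/∂y = -8*x*z
∇×F = (4*x^2, 0, -8*x*z)
At (2, -2, -2): (16, 0, 32).

(16, 0, 32)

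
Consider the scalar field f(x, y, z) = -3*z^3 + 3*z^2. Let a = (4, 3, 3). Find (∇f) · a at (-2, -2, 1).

-9

∂f/∂x = 0
∂f/∂y = 0
∂f/∂z = -9*z^2 + 6*z
∇f at (-2, -2, 1) = (0, 0, -3)
∇f · a = (0)(4) + (0)(3) + (-3)(3) = -9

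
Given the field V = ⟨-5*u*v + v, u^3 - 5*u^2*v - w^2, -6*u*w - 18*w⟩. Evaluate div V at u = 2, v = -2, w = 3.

∂V₁/∂u = -5*v
∂V₂/∂v = -5*u^2
∂V₃/∂w = -6*u - 18
∇·V = -5*u^2 - 6*u - 5*v - 18
At (2, -2, 3): -40.

-40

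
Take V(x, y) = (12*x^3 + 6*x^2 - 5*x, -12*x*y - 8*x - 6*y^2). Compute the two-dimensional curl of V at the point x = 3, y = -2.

∂V₂/∂x = -12*y - 8
∂V₁/∂y = 0
Scalar curl = -12*y - 8
At (3, -2): 16.

16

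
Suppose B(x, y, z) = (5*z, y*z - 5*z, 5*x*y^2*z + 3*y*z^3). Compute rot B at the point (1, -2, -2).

(23, 45, 0)

(∇×B)₁ = ∂B₃/∂y − ∂B₂/∂z = 10*x*y*z - y + 3*z^3 + 5
(∇×B)₂ = ∂B₁/∂z − ∂B₃/∂x = -5*y^2*z + 5
(∇×B)₃ = ∂B₂/∂x − ∂B₁/∂y = 0
∇×B = (10*x*y*z - y + 3*z^3 + 5, -5*y^2*z + 5, 0)
At (1, -2, -2): (23, 45, 0).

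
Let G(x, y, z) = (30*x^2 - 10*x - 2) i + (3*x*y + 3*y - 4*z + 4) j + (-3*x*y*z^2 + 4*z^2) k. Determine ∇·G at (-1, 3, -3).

-148

∂G₁/∂x = 60*x - 10
∂G₂/∂y = 3*x + 3
∂G₃/∂z = -6*x*y*z + 8*z
∇·G = -6*x*y*z + 63*x + 8*z - 7
At (-1, 3, -3): -148.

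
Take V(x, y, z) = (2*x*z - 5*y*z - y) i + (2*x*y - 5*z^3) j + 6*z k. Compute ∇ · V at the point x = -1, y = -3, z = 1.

6

∂V₁/∂x = 2*z
∂V₂/∂y = 2*x
∂V₃/∂z = 6
∇·V = 2*x + 2*z + 6
At (-1, -3, 1): 6.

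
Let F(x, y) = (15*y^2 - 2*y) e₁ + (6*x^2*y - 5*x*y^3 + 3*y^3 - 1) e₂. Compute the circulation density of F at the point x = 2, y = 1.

∂F₂/∂x = 12*x*y - 5*y^3
∂F₁/∂y = 30*y - 2
Scalar curl = 12*x*y - 5*y^3 - 30*y + 2
At (2, 1): -9.

-9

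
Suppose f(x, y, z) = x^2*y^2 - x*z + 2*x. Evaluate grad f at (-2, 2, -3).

∂f/∂x = 2*x*y^2 - z + 2
∂f/∂y = 2*x^2*y
∂f/∂z = -x
∇f = (2*x*y^2 - z + 2, 2*x^2*y, -x)
At (-2, 2, -3): (-11, 16, 2).

(-11, 16, 2)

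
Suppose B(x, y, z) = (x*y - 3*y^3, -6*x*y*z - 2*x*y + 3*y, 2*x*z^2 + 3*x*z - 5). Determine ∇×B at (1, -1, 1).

(-6, -5, 16)

(∇×B)₁ = ∂B₃/∂y − ∂B₂/∂z = 6*x*y
(∇×B)₂ = ∂B₁/∂z − ∂B₃/∂x = -2*z^2 - 3*z
(∇×B)₃ = ∂B₂/∂x − ∂B₁/∂y = -x + 9*y^2 - 6*y*z - 2*y
∇×B = (6*x*y, -2*z^2 - 3*z, -x + 9*y^2 - 6*y*z - 2*y)
At (1, -1, 1): (-6, -5, 16).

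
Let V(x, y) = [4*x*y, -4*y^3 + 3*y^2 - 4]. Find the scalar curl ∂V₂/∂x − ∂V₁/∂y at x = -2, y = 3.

∂V₂/∂x = 0
∂V₁/∂y = 4*x
Scalar curl = -4*x
At (-2, 3): 8.

8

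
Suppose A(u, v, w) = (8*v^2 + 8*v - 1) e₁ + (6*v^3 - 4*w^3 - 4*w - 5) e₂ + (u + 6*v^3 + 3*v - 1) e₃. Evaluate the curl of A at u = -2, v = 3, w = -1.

(∇×A)₁ = ∂A₃/∂v − ∂A₂/∂w = 18*v^2 + 12*w^2 + 7
(∇×A)₂ = ∂A₁/∂w − ∂A₃/∂u = -1
(∇×A)₃ = ∂A₂/∂u − ∂A₁/∂v = -16*v - 8
∇×A = (18*v^2 + 12*w^2 + 7, -1, -16*v - 8)
At (-2, 3, -1): (181, -1, -56).

(181, -1, -56)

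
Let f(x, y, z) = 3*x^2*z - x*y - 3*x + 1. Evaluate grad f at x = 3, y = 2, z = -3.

(-59, -3, 27)

∂f/∂x = 6*x*z - y - 3
∂f/∂y = -x
∂f/∂z = 3*x^2
∇f = (6*x*z - y - 3, -x, 3*x^2)
At (3, 2, -3): (-59, -3, 27).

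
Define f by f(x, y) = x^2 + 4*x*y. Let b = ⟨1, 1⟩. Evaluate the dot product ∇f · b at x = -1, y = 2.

2

∂f/∂x = 2*x + 4*y
∂f/∂y = 4*x
∇f at (-1, 2) = (6, -4)
∇f · b = (6)(1) + (-4)(1) = 2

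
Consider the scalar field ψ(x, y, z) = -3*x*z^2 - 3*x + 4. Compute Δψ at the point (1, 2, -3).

-6

∂²ψ/∂x² = 0
∂²ψ/∂y² = 0
∂²ψ/∂z² = -6*x
∇²ψ = -6*x
At (1, 2, -3): -6.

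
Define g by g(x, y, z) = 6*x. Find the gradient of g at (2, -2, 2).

(6, 0, 0)

∂g/∂x = 6
∂g/∂y = 0
∂g/∂z = 0
∇g = (6, 0, 0)
At (2, -2, 2): (6, 0, 0).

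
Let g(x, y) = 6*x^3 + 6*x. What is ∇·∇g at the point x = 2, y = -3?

∂²g/∂x² = 36*x
∂²g/∂y² = 0
∇²g = 36*x
At (2, -3): 72.

72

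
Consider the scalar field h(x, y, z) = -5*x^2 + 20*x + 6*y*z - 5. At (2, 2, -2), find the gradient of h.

(0, -12, 12)

∂h/∂x = -10*x + 20
∂h/∂y = 6*z
∂h/∂z = 6*y
∇h = (-10*x + 20, 6*z, 6*y)
At (2, 2, -2): (0, -12, 12).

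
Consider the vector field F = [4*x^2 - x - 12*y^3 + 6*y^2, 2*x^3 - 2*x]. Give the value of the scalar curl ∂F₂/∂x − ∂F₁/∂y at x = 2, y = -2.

190

∂F₂/∂x = 6*x^2 - 2
∂F₁/∂y = -36*y^2 + 12*y
Scalar curl = 6*x^2 + 36*y^2 - 12*y - 2
At (2, -2): 190.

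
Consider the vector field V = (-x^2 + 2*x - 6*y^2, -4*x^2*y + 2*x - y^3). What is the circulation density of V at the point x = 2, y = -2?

∂V₂/∂x = -8*x*y + 2
∂V₁/∂y = -12*y
Scalar curl = -8*x*y + 12*y + 2
At (2, -2): 10.

10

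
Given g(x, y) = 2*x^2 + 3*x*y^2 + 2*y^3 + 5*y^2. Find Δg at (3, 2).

∂²g/∂x² = 4
∂²g/∂y² = 2*(3*x + 6*y + 5)
∇²g = 6*x + 12*y + 14
At (3, 2): 56.

56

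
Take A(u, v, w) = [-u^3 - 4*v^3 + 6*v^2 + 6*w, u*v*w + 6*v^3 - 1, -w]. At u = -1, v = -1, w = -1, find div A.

15

∂A₁/∂u = -3*u^2
∂A₂/∂v = u*w + 18*v^2
∂A₃/∂w = -1
∇·A = -3*u^2 + u*w + 18*v^2 - 1
At (-1, -1, -1): 15.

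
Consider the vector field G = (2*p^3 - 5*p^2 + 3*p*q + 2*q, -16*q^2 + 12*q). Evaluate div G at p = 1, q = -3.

∂G₁/∂p = 6*p^2 - 10*p + 3*q
∂G₂/∂q = -32*q + 12
∇·G = 6*p^2 - 10*p - 29*q + 12
At (1, -3): 95.

95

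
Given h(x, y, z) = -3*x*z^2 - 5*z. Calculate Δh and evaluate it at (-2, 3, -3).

∂²h/∂x² = 0
∂²h/∂y² = 0
∂²h/∂z² = -6*x
∇²h = -6*x
At (-2, 3, -3): 12.

12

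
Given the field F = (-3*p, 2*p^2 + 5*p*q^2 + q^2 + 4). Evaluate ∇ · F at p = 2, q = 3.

∂F₁/∂p = -3
∂F₂/∂q = 10*p*q + 2*q
∇·F = 10*p*q + 2*q - 3
At (2, 3): 63.

63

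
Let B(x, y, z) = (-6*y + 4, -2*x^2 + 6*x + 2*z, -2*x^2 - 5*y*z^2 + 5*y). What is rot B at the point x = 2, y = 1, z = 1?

(∇×B)₁ = ∂B₃/∂y − ∂B₂/∂z = -5*z^2 + 3
(∇×B)₂ = ∂B₁/∂z − ∂B₃/∂x = 4*x
(∇×B)₃ = ∂B₂/∂x − ∂B₁/∂y = -4*x + 12
∇×B = (-5*z^2 + 3, 4*x, -4*x + 12)
At (2, 1, 1): (-2, 8, 4).

(-2, 8, 4)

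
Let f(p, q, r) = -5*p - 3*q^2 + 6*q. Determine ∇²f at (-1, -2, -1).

-6

∂²f/∂p² = 0
∂²f/∂q² = -6
∂²f/∂r² = 0
∇²f = -6
At (-1, -2, -1): -6.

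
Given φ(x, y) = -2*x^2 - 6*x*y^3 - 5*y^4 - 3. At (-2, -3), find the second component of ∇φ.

(∇φ)_2 = ∂φ/∂y = -18*x*y^2 - 20*y^3
At (-2, -3): 864.

864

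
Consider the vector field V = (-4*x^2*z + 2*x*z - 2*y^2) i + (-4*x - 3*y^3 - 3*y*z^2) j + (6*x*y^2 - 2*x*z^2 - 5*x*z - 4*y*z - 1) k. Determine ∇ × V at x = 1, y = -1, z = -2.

(8, -10, -8)

(∇×V)₁ = ∂V₃/∂y − ∂V₂/∂z = 12*x*y + 6*y*z - 4*z
(∇×V)₂ = ∂V₁/∂z − ∂V₃/∂x = -4*x^2 + 2*x - 6*y^2 + 2*z^2 + 5*z
(∇×V)₃ = ∂V₂/∂x − ∂V₁/∂y = 4*y - 4
∇×V = (12*x*y + 6*y*z - 4*z, -4*x^2 + 2*x - 6*y^2 + 2*z^2 + 5*z, 4*y - 4)
At (1, -1, -2): (8, -10, -8).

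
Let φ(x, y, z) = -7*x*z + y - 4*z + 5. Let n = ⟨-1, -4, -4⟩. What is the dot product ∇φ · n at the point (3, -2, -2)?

∂φ/∂x = -7*z
∂φ/∂y = 1
∂φ/∂z = -7*x - 4
∇φ at (3, -2, -2) = (14, 1, -25)
∇φ · n = (14)(-1) + (1)(-4) + (-25)(-4) = 82

82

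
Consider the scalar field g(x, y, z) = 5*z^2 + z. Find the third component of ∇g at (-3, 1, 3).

(∇g)_3 = ∂g/∂z = 10*z + 1
At (-3, 1, 3): 31.

31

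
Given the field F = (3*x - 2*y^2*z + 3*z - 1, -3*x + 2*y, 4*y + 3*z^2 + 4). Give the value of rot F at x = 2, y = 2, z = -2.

(∇×F)₁ = ∂F₃/∂y − ∂F₂/∂z = 4
(∇×F)₂ = ∂F₁/∂z − ∂F₃/∂x = -2*y^2 + 3
(∇×F)₃ = ∂F₂/∂x − ∂F₁/∂y = 4*y*z - 3
∇×F = (4, -2*y^2 + 3, 4*y*z - 3)
At (2, 2, -2): (4, -5, -19).

(4, -5, -19)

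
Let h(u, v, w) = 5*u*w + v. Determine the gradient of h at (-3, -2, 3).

∂h/∂u = 5*w
∂h/∂v = 1
∂h/∂w = 5*u
∇h = (5*w, 1, 5*u)
At (-3, -2, 3): (15, 1, -15).

(15, 1, -15)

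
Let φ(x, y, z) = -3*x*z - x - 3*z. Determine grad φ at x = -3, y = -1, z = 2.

∂φ/∂x = -3*z - 1
∂φ/∂y = 0
∂φ/∂z = -3*x - 3
∇φ = (-3*z - 1, 0, -3*x - 3)
At (-3, -1, 2): (-7, 0, 6).

(-7, 0, 6)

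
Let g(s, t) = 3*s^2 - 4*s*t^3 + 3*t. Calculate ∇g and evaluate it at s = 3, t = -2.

∂g/∂s = 6*s - 4*t^3
∂g/∂t = -12*s*t^2 + 3
∇g = (6*s - 4*t^3, -12*s*t^2 + 3)
At (3, -2): (50, -141).

(50, -141)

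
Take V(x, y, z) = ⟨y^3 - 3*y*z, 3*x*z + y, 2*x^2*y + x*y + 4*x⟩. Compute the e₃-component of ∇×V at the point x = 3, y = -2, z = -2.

-24

(∇×V)_3 = ∂V₂/∂x − ∂V₁/∂y
= 3*z − (3*y^2 - 3*z)
= -3*y^2 + 6*z
At (3, -2, -2): -24.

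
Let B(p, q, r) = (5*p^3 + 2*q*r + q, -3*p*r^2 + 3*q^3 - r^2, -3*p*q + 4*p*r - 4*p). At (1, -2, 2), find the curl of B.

(13, -14, -17)

(∇×B)₁ = ∂B₃/∂q − ∂B₂/∂r = 6*p*r - 3*p + 2*r
(∇×B)₂ = ∂B₁/∂r − ∂B₃/∂p = 5*q - 4*r + 4
(∇×B)₃ = ∂B₂/∂p − ∂B₁/∂q = -3*r^2 - 2*r - 1
∇×B = (6*p*r - 3*p + 2*r, 5*q - 4*r + 4, -3*r^2 - 2*r - 1)
At (1, -2, 2): (13, -14, -17).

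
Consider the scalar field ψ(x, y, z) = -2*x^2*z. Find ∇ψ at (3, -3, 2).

∂ψ/∂x = -4*x*z
∂ψ/∂y = 0
∂ψ/∂z = -2*x^2
∇ψ = (-4*x*z, 0, -2*x^2)
At (3, -3, 2): (-24, 0, -18).

(-24, 0, -18)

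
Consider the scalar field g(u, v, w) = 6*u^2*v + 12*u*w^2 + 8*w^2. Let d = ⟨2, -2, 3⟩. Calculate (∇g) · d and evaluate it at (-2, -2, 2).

-48

∂g/∂u = 12*u*v + 12*w^2
∂g/∂v = 6*u^2
∂g/∂w = 24*u*w + 16*w
∇g at (-2, -2, 2) = (96, 24, -64)
∇g · d = (96)(2) + (24)(-2) + (-64)(3) = -48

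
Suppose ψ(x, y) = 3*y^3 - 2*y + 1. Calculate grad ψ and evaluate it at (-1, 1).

(0, 7)

∂ψ/∂x = 0
∂ψ/∂y = 9*y^2 - 2
∇ψ = (0, 9*y^2 - 2)
At (-1, 1): (0, 7).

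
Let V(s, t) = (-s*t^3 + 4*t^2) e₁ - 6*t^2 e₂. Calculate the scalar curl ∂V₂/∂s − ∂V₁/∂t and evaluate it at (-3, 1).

-17

∂V₂/∂s = 0
∂V₁/∂t = -3*s*t^2 + 8*t
Scalar curl = 3*s*t^2 - 8*t
At (-3, 1): -17.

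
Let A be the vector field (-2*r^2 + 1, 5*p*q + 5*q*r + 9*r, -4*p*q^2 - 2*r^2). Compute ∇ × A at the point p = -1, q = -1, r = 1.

(-12, 0, -5)

(∇×A)₁ = ∂A₃/∂q − ∂A₂/∂r = -8*p*q - 5*q - 9
(∇×A)₂ = ∂A₁/∂r − ∂A₃/∂p = 4*q^2 - 4*r
(∇×A)₃ = ∂A₂/∂p − ∂A₁/∂q = 5*q
∇×A = (-8*p*q - 5*q - 9, 4*q^2 - 4*r, 5*q)
At (-1, -1, 1): (-12, 0, -5).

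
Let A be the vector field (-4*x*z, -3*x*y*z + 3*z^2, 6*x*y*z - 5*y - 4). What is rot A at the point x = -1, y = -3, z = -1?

(∇×A)₁ = ∂A₃/∂y − ∂A₂/∂z = 3*x*y + 6*x*z - 6*z - 5
(∇×A)₂ = ∂A₁/∂z − ∂A₃/∂x = -4*x - 6*y*z
(∇×A)₃ = ∂A₂/∂x − ∂A₁/∂y = -3*y*z
∇×A = (3*x*y + 6*x*z - 6*z - 5, -4*x - 6*y*z, -3*y*z)
At (-1, -3, -1): (16, -14, -9).

(16, -14, -9)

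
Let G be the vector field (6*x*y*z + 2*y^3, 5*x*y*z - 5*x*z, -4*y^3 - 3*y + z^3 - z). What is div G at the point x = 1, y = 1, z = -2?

-11

∂G₁/∂x = 6*y*z
∂G₂/∂y = 5*x*z
∂G₃/∂z = 3*z^2 - 1
∇·G = 5*x*z + 6*y*z + 3*z^2 - 1
At (1, 1, -2): -11.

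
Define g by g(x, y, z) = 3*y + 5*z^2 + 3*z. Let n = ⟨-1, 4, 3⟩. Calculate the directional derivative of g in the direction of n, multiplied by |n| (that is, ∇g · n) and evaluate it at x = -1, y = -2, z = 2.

81

∂g/∂x = 0
∂g/∂y = 3
∂g/∂z = 10*z + 3
∇g at (-1, -2, 2) = (0, 3, 23)
∇g · n = (0)(-1) + (3)(4) + (23)(3) = 81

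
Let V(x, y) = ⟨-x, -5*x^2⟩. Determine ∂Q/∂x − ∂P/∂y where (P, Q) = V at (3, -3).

∂V₂/∂x = -10*x
∂V₁/∂y = 0
Scalar curl = -10*x
At (3, -3): -30.

-30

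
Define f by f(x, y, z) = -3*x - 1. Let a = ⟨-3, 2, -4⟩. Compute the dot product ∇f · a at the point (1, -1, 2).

9

∂f/∂x = -3
∂f/∂y = 0
∂f/∂z = 0
∇f at (1, -1, 2) = (-3, 0, 0)
∇f · a = (-3)(-3) + (0)(2) + (0)(-4) = 9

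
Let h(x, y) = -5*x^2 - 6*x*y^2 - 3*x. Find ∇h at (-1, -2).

(-17, -24)

∂h/∂x = -10*x - 6*y^2 - 3
∂h/∂y = -12*x*y
∇h = (-10*x - 6*y^2 - 3, -12*x*y)
At (-1, -2): (-17, -24).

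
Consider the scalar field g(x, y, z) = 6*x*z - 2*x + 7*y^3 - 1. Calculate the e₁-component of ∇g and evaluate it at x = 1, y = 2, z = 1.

4

(∇g)_1 = ∂g/∂x = 6*z - 2
At (1, 2, 1): 4.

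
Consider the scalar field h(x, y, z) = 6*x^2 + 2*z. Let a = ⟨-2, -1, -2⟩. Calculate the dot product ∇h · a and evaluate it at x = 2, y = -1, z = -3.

∂h/∂x = 12*x
∂h/∂y = 0
∂h/∂z = 2
∇h at (2, -1, -3) = (24, 0, 2)
∇h · a = (24)(-2) + (0)(-1) + (2)(-2) = -52

-52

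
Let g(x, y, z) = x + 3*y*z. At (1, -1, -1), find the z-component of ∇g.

-3

(∇g)_3 = ∂g/∂z = 3*y
At (1, -1, -1): -3.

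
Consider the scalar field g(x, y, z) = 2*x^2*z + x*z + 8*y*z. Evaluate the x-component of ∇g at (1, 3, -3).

(∇g)_1 = ∂g/∂x = 4*x*z + z
At (1, 3, -3): -15.

-15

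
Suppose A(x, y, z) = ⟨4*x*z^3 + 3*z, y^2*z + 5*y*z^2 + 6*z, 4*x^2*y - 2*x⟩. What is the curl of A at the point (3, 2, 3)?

(-34, 281, 0)

(∇×A)₁ = ∂A₃/∂y − ∂A₂/∂z = 4*x^2 - y^2 - 10*y*z - 6
(∇×A)₂ = ∂A₁/∂z − ∂A₃/∂x = -8*x*y + 12*x*z^2 + 5
(∇×A)₃ = ∂A₂/∂x − ∂A₁/∂y = 0
∇×A = (4*x^2 - y^2 - 10*y*z - 6, -8*x*y + 12*x*z^2 + 5, 0)
At (3, 2, 3): (-34, 281, 0).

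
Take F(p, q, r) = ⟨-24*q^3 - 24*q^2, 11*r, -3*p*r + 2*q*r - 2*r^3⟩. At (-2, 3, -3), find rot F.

(-17, -9, 792)

(∇×F)₁ = ∂F₃/∂q − ∂F₂/∂r = 2*r - 11
(∇×F)₂ = ∂F₁/∂r − ∂F₃/∂p = 3*r
(∇×F)₃ = ∂F₂/∂p − ∂F₁/∂q = 72*q^2 + 48*q
∇×F = (2*r - 11, 3*r, 72*q^2 + 48*q)
At (-2, 3, -3): (-17, -9, 792).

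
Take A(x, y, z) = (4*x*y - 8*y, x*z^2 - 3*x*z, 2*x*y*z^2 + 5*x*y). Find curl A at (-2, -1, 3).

(∇×A)₁ = ∂A₃/∂y − ∂A₂/∂z = 2*x*z^2 - 2*x*z + 8*x
(∇×A)₂ = ∂A₁/∂z − ∂A₃/∂x = -2*y*z^2 - 5*y
(∇×A)₃ = ∂A₂/∂x − ∂A₁/∂y = -4*x + z^2 - 3*z + 8
∇×A = (2*x*z^2 - 2*x*z + 8*x, -2*y*z^2 - 5*y, -4*x + z^2 - 3*z + 8)
At (-2, -1, 3): (-40, 23, 16).

(-40, 23, 16)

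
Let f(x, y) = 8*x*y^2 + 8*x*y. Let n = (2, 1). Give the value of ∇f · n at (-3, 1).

-40

∂f/∂x = 8*y^2 + 8*y
∂f/∂y = 16*x*y + 8*x
∇f at (-3, 1) = (16, -72)
∇f · n = (16)(2) + (-72)(1) = -40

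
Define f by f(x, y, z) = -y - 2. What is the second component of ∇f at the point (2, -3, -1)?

-1

(∇f)_2 = ∂f/∂y = -1
At (2, -3, -1): -1.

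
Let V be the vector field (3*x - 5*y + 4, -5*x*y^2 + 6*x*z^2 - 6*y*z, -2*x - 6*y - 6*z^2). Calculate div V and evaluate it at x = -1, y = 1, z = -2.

∂V₁/∂x = 3
∂V₂/∂y = -10*x*y - 6*z
∂V₃/∂z = -12*z
∇·V = -10*x*y - 18*z + 3
At (-1, 1, -2): 49.

49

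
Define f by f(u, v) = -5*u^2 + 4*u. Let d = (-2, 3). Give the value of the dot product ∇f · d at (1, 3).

12

∂f/∂u = -10*u + 4
∂f/∂v = 0
∇f at (1, 3) = (-6, 0)
∇f · d = (-6)(-2) + (0)(3) = 12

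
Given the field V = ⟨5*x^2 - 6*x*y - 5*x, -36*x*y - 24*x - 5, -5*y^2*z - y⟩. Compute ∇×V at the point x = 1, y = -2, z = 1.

(19, 0, 54)

(∇×V)₁ = ∂V₃/∂y − ∂V₂/∂z = -10*y*z - 1
(∇×V)₂ = ∂V₁/∂z − ∂V₃/∂x = 0
(∇×V)₃ = ∂V₂/∂x − ∂V₁/∂y = 6*x - 36*y - 24
∇×V = (-10*y*z - 1, 0, 6*x - 36*y - 24)
At (1, -2, 1): (19, 0, 54).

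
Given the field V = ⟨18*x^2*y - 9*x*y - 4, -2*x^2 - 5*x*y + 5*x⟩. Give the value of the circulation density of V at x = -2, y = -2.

-67

∂V₂/∂x = -4*x - 5*y + 5
∂V₁/∂y = 18*x^2 - 9*x
Scalar curl = -18*x^2 + 5*x - 5*y + 5
At (-2, -2): -67.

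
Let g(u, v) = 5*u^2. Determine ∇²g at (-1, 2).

∂²g/∂u² = 10
∂²g/∂v² = 0
∇²g = 10
At (-1, 2): 10.

10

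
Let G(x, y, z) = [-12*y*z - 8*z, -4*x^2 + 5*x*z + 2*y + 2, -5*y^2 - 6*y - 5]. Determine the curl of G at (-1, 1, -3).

(∇×G)₁ = ∂G₃/∂y − ∂G₂/∂z = -5*x - 10*y - 6
(∇×G)₂ = ∂G₁/∂z − ∂G₃/∂x = -12*y - 8
(∇×G)₃ = ∂G₂/∂x − ∂G₁/∂y = -8*x + 17*z
∇×G = (-5*x - 10*y - 6, -12*y - 8, -8*x + 17*z)
At (-1, 1, -3): (-11, -20, -43).

(-11, -20, -43)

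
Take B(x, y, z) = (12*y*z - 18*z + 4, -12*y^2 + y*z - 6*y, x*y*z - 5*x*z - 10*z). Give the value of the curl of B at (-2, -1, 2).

(∇×B)₁ = ∂B₃/∂y − ∂B₂/∂z = x*z - y
(∇×B)₂ = ∂B₁/∂z − ∂B₃/∂x = -y*z + 12*y + 5*z - 18
(∇×B)₃ = ∂B₂/∂x − ∂B₁/∂y = -12*z
∇×B = (x*z - y, -y*z + 12*y + 5*z - 18, -12*z)
At (-2, -1, 2): (-3, -18, -24).

(-3, -18, -24)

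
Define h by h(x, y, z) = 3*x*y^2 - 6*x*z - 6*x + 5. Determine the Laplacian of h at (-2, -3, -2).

-12

∂²h/∂x² = 0
∂²h/∂y² = 6*x
∂²h/∂z² = 0
∇²h = 6*x
At (-2, -3, -2): -12.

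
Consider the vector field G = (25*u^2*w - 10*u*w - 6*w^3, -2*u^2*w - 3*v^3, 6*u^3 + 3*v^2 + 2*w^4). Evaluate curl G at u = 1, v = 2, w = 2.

(14, -75, -8)

(∇×G)₁ = ∂G₃/∂v − ∂G₂/∂w = 2*u^2 + 6*v
(∇×G)₂ = ∂G₁/∂w − ∂G₃/∂u = 7*u^2 - 10*u - 18*w^2
(∇×G)₃ = ∂G₂/∂u − ∂G₁/∂v = -4*u*w
∇×G = (2*u^2 + 6*v, 7*u^2 - 10*u - 18*w^2, -4*u*w)
At (1, 2, 2): (14, -75, -8).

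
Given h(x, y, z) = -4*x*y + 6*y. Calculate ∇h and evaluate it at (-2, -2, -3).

(8, 14, 0)

∂h/∂x = -4*y
∂h/∂y = -4*x + 6
∂h/∂z = 0
∇h = (-4*y, -4*x + 6, 0)
At (-2, -2, -3): (8, 14, 0).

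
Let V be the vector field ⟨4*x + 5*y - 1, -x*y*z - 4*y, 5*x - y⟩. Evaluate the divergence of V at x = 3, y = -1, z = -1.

3

∂V₁/∂x = 4
∂V₂/∂y = -x*z - 4
∂V₃/∂z = 0
∇·V = -x*z
At (3, -1, -1): 3.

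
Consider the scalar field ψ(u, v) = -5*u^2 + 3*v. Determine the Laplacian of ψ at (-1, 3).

-10

∂²ψ/∂u² = -10
∂²ψ/∂v² = 0
∇²ψ = -10
At (-1, 3): -10.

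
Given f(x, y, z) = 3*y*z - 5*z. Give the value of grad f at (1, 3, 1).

∂f/∂x = 0
∂f/∂y = 3*z
∂f/∂z = 3*y - 5
∇f = (0, 3*z, 3*y - 5)
At (1, 3, 1): (0, 3, 4).

(0, 3, 4)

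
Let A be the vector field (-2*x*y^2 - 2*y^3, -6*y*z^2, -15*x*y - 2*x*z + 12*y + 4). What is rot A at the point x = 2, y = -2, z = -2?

(∇×A)₁ = ∂A₃/∂y − ∂A₂/∂z = -15*x + 12*y*z + 12
(∇×A)₂ = ∂A₁/∂z − ∂A₃/∂x = 15*y + 2*z
(∇×A)₃ = ∂A₂/∂x − ∂A₁/∂y = 4*x*y + 6*y^2
∇×A = (-15*x + 12*y*z + 12, 15*y + 2*z, 4*x*y + 6*y^2)
At (2, -2, -2): (30, -34, 8).

(30, -34, 8)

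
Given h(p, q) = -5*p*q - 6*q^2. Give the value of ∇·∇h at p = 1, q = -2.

∂²h/∂p² = 0
∂²h/∂q² = -12
∇²h = -12
At (1, -2): -12.

-12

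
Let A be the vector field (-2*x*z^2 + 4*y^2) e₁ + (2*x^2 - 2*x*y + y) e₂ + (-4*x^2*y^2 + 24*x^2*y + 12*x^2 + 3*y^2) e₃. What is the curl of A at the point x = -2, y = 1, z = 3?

(∇×A)₁ = ∂A₃/∂y − ∂A₂/∂z = -8*x^2*y + 24*x^2 + 6*y
(∇×A)₂ = ∂A₁/∂z − ∂A₃/∂x = 8*x*y^2 - 48*x*y - 4*x*z - 24*x
(∇×A)₃ = ∂A₂/∂x − ∂A₁/∂y = 4*x - 10*y
∇×A = (-8*x^2*y + 24*x^2 + 6*y, 8*x*y^2 - 48*x*y - 4*x*z - 24*x, 4*x - 10*y)
At (-2, 1, 3): (70, 152, -18).

(70, 152, -18)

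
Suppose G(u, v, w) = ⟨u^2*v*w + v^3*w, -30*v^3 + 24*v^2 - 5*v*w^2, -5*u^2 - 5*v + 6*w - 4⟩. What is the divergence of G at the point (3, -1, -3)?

-159

∂G₁/∂u = 2*u*v*w
∂G₂/∂v = -90*v^2 + 48*v - 5*w^2
∂G₃/∂w = 6
∇·G = 2*u*v*w - 90*v^2 + 48*v - 5*w^2 + 6
At (3, -1, -3): -159.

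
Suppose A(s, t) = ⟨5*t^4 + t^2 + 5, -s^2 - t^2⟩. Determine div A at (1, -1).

∂A₁/∂s = 0
∂A₂/∂t = -2*t
∇·A = -2*t
At (1, -1): 2.

2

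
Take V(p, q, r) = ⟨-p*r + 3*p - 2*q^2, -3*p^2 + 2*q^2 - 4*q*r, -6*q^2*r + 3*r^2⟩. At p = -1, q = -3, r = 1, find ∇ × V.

(∇×V)₁ = ∂V₃/∂q − ∂V₂/∂r = -12*q*r + 4*q
(∇×V)₂ = ∂V₁/∂r − ∂V₃/∂p = -p
(∇×V)₃ = ∂V₂/∂p − ∂V₁/∂q = -6*p + 4*q
∇×V = (-12*q*r + 4*q, -p, -6*p + 4*q)
At (-1, -3, 1): (24, 1, -6).

(24, 1, -6)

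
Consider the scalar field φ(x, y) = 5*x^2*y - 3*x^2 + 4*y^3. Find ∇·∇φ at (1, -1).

∂²φ/∂x² = 2*(5*y - 3)
∂²φ/∂y² = 24*y
∇²φ = 34*y - 6
At (1, -1): -40.

-40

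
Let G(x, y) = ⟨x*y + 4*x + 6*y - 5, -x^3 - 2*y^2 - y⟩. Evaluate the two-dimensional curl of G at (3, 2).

∂G₂/∂x = -3*x^2
∂G₁/∂y = x + 6
Scalar curl = -3*x^2 - x - 6
At (3, 2): -36.

-36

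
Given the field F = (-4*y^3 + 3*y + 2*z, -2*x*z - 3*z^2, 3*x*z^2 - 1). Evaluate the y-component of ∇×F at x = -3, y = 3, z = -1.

(∇×F)_2 = ∂F₁/∂z − ∂F₃/∂x
= 2 − (3*z^2)
= -3*z^2 + 2
At (-3, 3, -1): -1.

-1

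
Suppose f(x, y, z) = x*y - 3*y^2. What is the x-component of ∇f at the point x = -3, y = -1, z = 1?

(∇f)_1 = ∂f/∂x = y
At (-3, -1, 1): -1.

-1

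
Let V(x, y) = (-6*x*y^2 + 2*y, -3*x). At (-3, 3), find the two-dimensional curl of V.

-113

∂V₂/∂x = -3
∂V₁/∂y = -12*x*y + 2
Scalar curl = 12*x*y - 5
At (-3, 3): -113.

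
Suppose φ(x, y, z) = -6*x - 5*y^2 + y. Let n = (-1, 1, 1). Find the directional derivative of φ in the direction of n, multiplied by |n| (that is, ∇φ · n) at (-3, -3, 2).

37

∂φ/∂x = -6
∂φ/∂y = -10*y + 1
∂φ/∂z = 0
∇φ at (-3, -3, 2) = (-6, 31, 0)
∇φ · n = (-6)(-1) + (31)(1) + (0)(1) = 37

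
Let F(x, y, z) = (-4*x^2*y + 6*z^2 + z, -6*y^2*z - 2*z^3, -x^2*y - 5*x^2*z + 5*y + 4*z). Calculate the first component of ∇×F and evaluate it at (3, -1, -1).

8

(∇×F)_1 = ∂F₃/∂y − ∂F₂/∂z
= -x^2 + 5 − (-6*y^2 - 6*z^2)
= -x^2 + 6*y^2 + 6*z^2 + 5
At (3, -1, -1): 8.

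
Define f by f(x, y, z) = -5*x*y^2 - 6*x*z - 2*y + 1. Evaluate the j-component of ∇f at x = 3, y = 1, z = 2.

(∇f)_2 = ∂f/∂y = -10*x*y - 2
At (3, 1, 2): -32.

-32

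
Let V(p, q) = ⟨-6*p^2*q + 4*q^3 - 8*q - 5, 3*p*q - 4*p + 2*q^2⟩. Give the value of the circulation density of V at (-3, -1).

∂V₂/∂p = 3*q - 4
∂V₁/∂q = -6*p^2 + 12*q^2 - 8
Scalar curl = 6*p^2 - 12*q^2 + 3*q + 4
At (-3, -1): 43.

43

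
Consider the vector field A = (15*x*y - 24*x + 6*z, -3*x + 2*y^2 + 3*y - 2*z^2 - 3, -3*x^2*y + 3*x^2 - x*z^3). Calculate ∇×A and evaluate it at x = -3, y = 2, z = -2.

(-35, -20, 42)

(∇×A)₁ = ∂A₃/∂y − ∂A₂/∂z = -3*x^2 + 4*z
(∇×A)₂ = ∂A₁/∂z − ∂A₃/∂x = 6*x*y - 6*x + z^3 + 6
(∇×A)₃ = ∂A₂/∂x − ∂A₁/∂y = -15*x - 3
∇×A = (-3*x^2 + 4*z, 6*x*y - 6*x + z^3 + 6, -15*x - 3)
At (-3, 2, -2): (-35, -20, 42).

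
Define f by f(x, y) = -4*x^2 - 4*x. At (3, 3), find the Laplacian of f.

-8

∂²f/∂x² = -8
∂²f/∂y² = 0
∇²f = -8
At (3, 3): -8.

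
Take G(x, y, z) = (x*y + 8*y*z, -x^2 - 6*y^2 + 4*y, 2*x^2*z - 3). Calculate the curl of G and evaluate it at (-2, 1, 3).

(0, 32, -18)

(∇×G)₁ = ∂G₃/∂y − ∂G₂/∂z = 0
(∇×G)₂ = ∂G₁/∂z − ∂G₃/∂x = -4*x*z + 8*y
(∇×G)₃ = ∂G₂/∂x − ∂G₁/∂y = -3*x - 8*z
∇×G = (0, -4*x*z + 8*y, -3*x - 8*z)
At (-2, 1, 3): (0, 32, -18).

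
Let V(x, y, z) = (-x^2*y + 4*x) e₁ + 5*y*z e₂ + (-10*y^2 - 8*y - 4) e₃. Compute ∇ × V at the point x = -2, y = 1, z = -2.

(∇×V)₁ = ∂V₃/∂y − ∂V₂/∂z = -25*y - 8
(∇×V)₂ = ∂V₁/∂z − ∂V₃/∂x = 0
(∇×V)₃ = ∂V₂/∂x − ∂V₁/∂y = x^2
∇×V = (-25*y - 8, 0, x^2)
At (-2, 1, -2): (-33, 0, 4).

(-33, 0, 4)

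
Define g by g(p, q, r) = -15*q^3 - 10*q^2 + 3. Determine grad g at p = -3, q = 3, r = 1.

∂g/∂p = 0
∂g/∂q = -45*q^2 - 20*q
∂g/∂r = 0
∇g = (0, -45*q^2 - 20*q, 0)
At (-3, 3, 1): (0, -465, 0).

(0, -465, 0)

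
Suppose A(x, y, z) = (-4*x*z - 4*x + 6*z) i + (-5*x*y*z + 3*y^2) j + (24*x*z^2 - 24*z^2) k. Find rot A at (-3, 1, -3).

(∇×A)₁ = ∂A₃/∂y − ∂A₂/∂z = 5*x*y
(∇×A)₂ = ∂A₁/∂z − ∂A₃/∂x = -4*x - 24*z^2 + 6
(∇×A)₃ = ∂A₂/∂x − ∂A₁/∂y = -5*y*z
∇×A = (5*x*y, -4*x - 24*z^2 + 6, -5*y*z)
At (-3, 1, -3): (-15, -198, 15).

(-15, -198, 15)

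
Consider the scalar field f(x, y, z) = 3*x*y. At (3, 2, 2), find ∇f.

(6, 9, 0)

∂f/∂x = 3*y
∂f/∂y = 3*x
∂f/∂z = 0
∇f = (3*y, 3*x, 0)
At (3, 2, 2): (6, 9, 0).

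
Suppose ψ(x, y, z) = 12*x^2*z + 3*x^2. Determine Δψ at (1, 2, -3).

∂²ψ/∂x² = 6*(4*z + 1)
∂²ψ/∂y² = 0
∂²ψ/∂z² = 0
∇²ψ = 24*z + 6
At (1, 2, -3): -66.

-66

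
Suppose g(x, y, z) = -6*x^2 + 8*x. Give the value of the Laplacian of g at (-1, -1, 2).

∂²g/∂x² = -12
∂²g/∂y² = 0
∂²g/∂z² = 0
∇²g = -12
At (-1, -1, 2): -12.

-12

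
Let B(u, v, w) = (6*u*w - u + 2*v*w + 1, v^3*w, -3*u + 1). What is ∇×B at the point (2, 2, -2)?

(∇×B)₁ = ∂B₃/∂v − ∂B₂/∂w = -v^3
(∇×B)₂ = ∂B₁/∂w − ∂B₃/∂u = 6*u + 2*v + 3
(∇×B)₃ = ∂B₂/∂u − ∂B₁/∂v = -2*w
∇×B = (-v^3, 6*u + 2*v + 3, -2*w)
At (2, 2, -2): (-8, 19, 4).

(-8, 19, 4)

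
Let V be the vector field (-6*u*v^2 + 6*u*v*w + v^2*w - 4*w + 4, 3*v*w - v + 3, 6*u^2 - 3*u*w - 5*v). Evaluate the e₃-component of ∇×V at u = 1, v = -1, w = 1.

-16

(∇×V)_3 = ∂V₂/∂u − ∂V₁/∂v
= 0 − (-12*u*v + 6*u*w + 2*v*w)
= 12*u*v - 6*u*w - 2*v*w
At (1, -1, 1): -16.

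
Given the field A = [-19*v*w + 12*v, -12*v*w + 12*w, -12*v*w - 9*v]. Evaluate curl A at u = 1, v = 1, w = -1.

(∇×A)₁ = ∂A₃/∂v − ∂A₂/∂w = 12*v - 12*w - 21
(∇×A)₂ = ∂A₁/∂w − ∂A₃/∂u = -19*v
(∇×A)₃ = ∂A₂/∂u − ∂A₁/∂v = 19*w - 12
∇×A = (12*v - 12*w - 21, -19*v, 19*w - 12)
At (1, 1, -1): (3, -19, -31).

(3, -19, -31)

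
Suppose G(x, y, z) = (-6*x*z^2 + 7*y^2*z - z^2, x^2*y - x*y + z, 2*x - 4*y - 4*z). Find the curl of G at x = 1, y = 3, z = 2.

(∇×G)₁ = ∂G₃/∂y − ∂G₂/∂z = -5
(∇×G)₂ = ∂G₁/∂z − ∂G₃/∂x = -12*x*z + 7*y^2 - 2*z - 2
(∇×G)₃ = ∂G₂/∂x − ∂G₁/∂y = 2*x*y - 14*y*z - y
∇×G = (-5, -12*x*z + 7*y^2 - 2*z - 2, 2*x*y - 14*y*z - y)
At (1, 3, 2): (-5, 33, -81).

(-5, 33, -81)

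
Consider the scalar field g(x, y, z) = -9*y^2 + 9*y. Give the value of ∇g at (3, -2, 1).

∂g/∂x = 0
∂g/∂y = -18*y + 9
∂g/∂z = 0
∇g = (0, -18*y + 9, 0)
At (3, -2, 1): (0, 45, 0).

(0, 45, 0)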